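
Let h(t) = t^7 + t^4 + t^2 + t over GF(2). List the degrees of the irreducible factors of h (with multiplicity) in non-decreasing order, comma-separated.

1, 1, 1, 1, 3

Roots in GF(2): h(0) = 0 → root; h(1) = 0 → root.
Linear factors from roots: (t), (t + 1).
Complete factorization: h(t) = (t)·(t + 1)^3·(t^3 + t^2 + 1).
Factor degrees with multiplicity: 1 + 1 + 1 + 1 + 3 = 7.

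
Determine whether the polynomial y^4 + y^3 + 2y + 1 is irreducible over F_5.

Write m(y) = y^4 + y^3 + 2y + 1.
Check for roots in F_5: m(0) = 1; m(1) = 0 → root; m(2) = 4; m(3) = 0 → root; m(4) = 4.
m(1) = 0, so (y − 1) divides m(y); m is reducible.

No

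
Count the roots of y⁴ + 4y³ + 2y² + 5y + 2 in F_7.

Write h(y) = y⁴ + 4y³ + 2y² + 5y + 2.
Evaluate at each of the 7 elements of F_7:
h(0) = 2; h(1) = 0 → root; h(2) = 5; h(3) = 0 → root; h(4) = 6; h(5) = 5; h(6) = 3.
Roots: {1, 3}.

2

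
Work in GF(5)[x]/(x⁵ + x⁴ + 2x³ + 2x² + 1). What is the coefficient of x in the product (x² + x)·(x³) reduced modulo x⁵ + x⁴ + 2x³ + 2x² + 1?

Multiply in GF(5)[x]: (x² + x)·(x³) = x⁵ + x⁴.
Reduce using x⁵ ≡ 4x⁴ + 3x³ + 3x² + 4 (mod x⁵ + x⁴ + 2x³ + 2x² + 1).
Reduced: 3x³ + 3x² + 4.

0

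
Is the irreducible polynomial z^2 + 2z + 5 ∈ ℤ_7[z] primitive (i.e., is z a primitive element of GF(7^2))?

Write f(z) = z^2 + 2z + 5.
|GF(7^2)^×| = 7^2 − 1 = 48. Prime factorization: 48 = 2^4·3.
f is primitive ⇔ z has order 48 in GF(7)[z]/(f), i.e. z^(48/q) ≠ 1 for each prime q | 48.
z^(24) mod f = 6.
z^(16) mod f = 4.
None equal 1, so z has full order 48; f is primitive.

Yes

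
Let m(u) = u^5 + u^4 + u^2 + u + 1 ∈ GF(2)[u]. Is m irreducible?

Yes

Check for roots in GF(2): m(0) = 1; m(1) = 1.
No roots, so no linear factors.
Monic irreducibles of degree 2 over GF(2): u^2 + u + 1.
None of them divide m (all give nonzero remainder).
No irreducible factor of degree ≤ 2 exists, so m is irreducible over GF(2).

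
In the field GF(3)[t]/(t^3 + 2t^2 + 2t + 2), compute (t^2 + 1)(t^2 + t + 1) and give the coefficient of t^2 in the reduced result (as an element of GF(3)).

Multiply in GF(3)[t]: (t^2 + 1)·(t^2 + t + 1) = t^4 + t^3 + 2t^2 + t + 1.
Reduce using t^3 ≡ t^2 + t + 1 (mod t^3 + 2t^2 + 2t + 2).
Reduced: 2t^2 + t.

2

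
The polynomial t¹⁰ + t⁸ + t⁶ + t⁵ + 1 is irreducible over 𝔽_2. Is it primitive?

No

Write f(t) = t¹⁰ + t⁸ + t⁶ + t⁵ + 1.
|GF(2^10)^×| = 2^10 − 1 = 1023. Prime factorization: 1023 = 3·11·31.
f is primitive ⇔ t has order 1023 in GF(2)[t]/(f), i.e. t^(1023/q) ≠ 1 for each prime q | 1023.
t^(341) mod f = t⁸ + t⁶ + t⁵ + t⁴ + t.
t^(93) mod f = 1
t^(33) mod f = t⁷ + t⁵ + t³ + t² + 1.
Since t^(93) = 1, the order of t divides 93 < 1023; not primitive.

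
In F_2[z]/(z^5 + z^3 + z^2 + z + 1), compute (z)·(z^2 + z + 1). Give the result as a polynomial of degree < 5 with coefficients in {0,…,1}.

z^3 + z^2 + z

Multiply in F_2[z]: (z)·(z^2 + z + 1) = z^3 + z^2 + z.
Reduced: z^3 + z^2 + z.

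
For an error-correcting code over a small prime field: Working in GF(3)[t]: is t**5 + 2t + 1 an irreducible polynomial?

Yes

Write m(t) = t**5 + 2t + 1.
Check for roots in GF(3): m(0) = 1; m(1) = 1; m(2) = 1.
No roots, so no linear factors.
Monic irreducibles of degree 2 over GF(3): t**2 + 1, t**2 + t + 2, t**2 + 2t + 2.
None of them divide m (all give nonzero remainder).
No irreducible factor of degree ≤ 2 exists, so m is irreducible over GF(3).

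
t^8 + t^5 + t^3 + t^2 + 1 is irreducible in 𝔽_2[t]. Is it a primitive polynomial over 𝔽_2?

Write f(t) = t^8 + t^5 + t^3 + t^2 + 1.
|GF(2^8)^×| = 2^8 − 1 = 255. Prime factorization: 255 = 3·5·17.
f is primitive ⇔ t has order 255 in GF(2)[t]/(f), i.e. t^(255/q) ≠ 1 for each prime q | 255.
t^(85) mod f = t^7 + t^5 + t^4 + t^3 + t^2 + t.
t^(51) mod f = t^7 + t^6 + t^4 + t^3 + t^2.
t^(15) mod f = t^7 + t^6 + t^5 + t^2.
None equal 1, so t has full order 255; f is primitive.

Yes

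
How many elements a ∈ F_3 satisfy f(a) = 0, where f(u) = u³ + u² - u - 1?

2

Evaluate at each of the 3 elements of F_3:
f(0) = 2; f(1) = 0 → root; f(2) = 0 → root.
Roots: {1, 2}.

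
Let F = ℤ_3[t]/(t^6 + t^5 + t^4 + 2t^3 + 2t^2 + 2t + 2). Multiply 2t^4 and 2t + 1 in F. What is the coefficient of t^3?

Multiply in ℤ_3[t]: (2t^4)·(2t + 1) = t^5 + 2t^4.
Reduced: t^5 + 2t^4.

0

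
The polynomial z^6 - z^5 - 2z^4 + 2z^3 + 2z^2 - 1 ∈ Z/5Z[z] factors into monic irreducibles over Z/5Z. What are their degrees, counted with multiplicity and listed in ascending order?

1, 2, 3

Write f(z) = z^6 - z^5 - 2z^4 + 2z^3 + 2z^2 - 1.
Roots in Z/5Z: f(0) = 4; f(1) = 1; f(2) = 3; f(3) = 0 → root; f(4) = 4.
Linear factors from roots: (z + 2).
Complete factorization: f(z) = (z + 2)·(z^2 - z + 1)·(z^3 - 2z^2 + z + 2).
Factor degrees with multiplicity: 1 + 2 + 3 = 6.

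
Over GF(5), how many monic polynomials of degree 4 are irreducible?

The number of monic irreducibles of degree 4 over GF(5) is (1/4)·Σ_{d∣4} μ(4/d) 5^d.
Divisors of 4: 1, 2, 4; μ(4/d) for each: 0, -1, 1.
Σ = − 5^2 + 5^4 = 600.
N = 600/4 = 150.

150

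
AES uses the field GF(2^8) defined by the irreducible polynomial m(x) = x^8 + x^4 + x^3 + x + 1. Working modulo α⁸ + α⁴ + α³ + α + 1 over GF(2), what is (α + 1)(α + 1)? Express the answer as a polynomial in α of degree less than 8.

α^2 + 1

Multiply in GF(2)[α]: (α + 1)·(α + 1) = α² + 1.
Reduced: α² + 1.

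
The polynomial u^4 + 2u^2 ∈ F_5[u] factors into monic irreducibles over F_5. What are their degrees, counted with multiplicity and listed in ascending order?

Write f(u) = u^4 + 2u^2.
Roots in F_5: f(0) = 0 → root; f(1) = 3; f(2) = 4; f(3) = 4; f(4) = 3.
Linear factors from roots: (u).
Complete factorization: f(u) = (u)^2·(u^2 + 2).
Factor degrees with multiplicity: 1 + 1 + 2 = 4.

1, 1, 2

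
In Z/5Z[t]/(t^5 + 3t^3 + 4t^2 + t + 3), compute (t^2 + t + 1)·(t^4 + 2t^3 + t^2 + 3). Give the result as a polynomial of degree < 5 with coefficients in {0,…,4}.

Multiply in Z/5Z[t]: (t^2 + t + 1)·(t^4 + 2t^3 + t^2 + 3) = t^6 + 3t^5 + 4t^4 + 3t^3 + 4t^2 + 3t + 3.
Reduce using t^5 ≡ 2t^3 + t^2 + 4t + 2 (mod t^5 + 3t^3 + 4t^2 + t + 3).
Reduced: t^4 + t^2 + 2t + 4.

t^4 + t^2 + 2t + 4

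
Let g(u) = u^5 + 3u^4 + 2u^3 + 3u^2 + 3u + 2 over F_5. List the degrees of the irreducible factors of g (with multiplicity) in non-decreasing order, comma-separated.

5

Roots in F_5: g(0) = 2; g(1) = 4; g(2) = 1; g(3) = 3; g(4) = 2.
Complete factorization: g(u) = (u^5 + 3u^4 + 2u^3 + 3u^2 + 3u + 2).
Factor degrees with multiplicity: 5 = 5.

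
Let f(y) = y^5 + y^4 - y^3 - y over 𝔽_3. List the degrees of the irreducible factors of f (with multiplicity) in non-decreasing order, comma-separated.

1, 1, 3

Roots in 𝔽_3: f(0) = 0 → root; f(1) = 0 → root; f(2) = 2.
Linear factors from roots: (y), (y - 1).
Complete factorization: f(y) = (y)·(y - 1)·(y^3 - y^2 + y + 1).
Factor degrees with multiplicity: 1 + 1 + 3 = 5.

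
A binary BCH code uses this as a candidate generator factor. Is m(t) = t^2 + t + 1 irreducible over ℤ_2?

Check for roots in ℤ_2: m(0) = 1; m(1) = 1.
No roots. A degree-2 polynomial over a field with no linear factor is irreducible.

Yes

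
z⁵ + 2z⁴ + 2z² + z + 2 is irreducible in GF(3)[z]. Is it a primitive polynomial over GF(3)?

Write f(z) = z⁵ + 2z⁴ + 2z² + z + 2.
|GF(3^5)^×| = 3^5 − 1 = 242. Prime factorization: 242 = 2·11^2.
f is primitive ⇔ z has order 242 in GF(3)[z]/(f), i.e. z^(242/q) ≠ 1 for each prime q | 242.
z^(121) mod f = 1
z^(22) mod f = z⁴ + 2z³ + 2z² + z + 1.
Since z^(121) = 1, the order of z divides 121 < 242; not primitive.

No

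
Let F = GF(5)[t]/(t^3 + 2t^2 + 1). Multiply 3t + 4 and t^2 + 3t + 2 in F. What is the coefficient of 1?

0

Multiply in GF(5)[t]: (3t + 4)·(t^2 + 3t + 2) = 3t^3 + 3t^2 + 3t + 3.
Reduce using t^3 ≡ 3t^2 + 4 (mod t^3 + 2t^2 + 1).
Reduced: 2t^2 + 3t.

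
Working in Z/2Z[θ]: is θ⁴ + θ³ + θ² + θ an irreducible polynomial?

Write g(θ) = θ⁴ + θ³ + θ² + θ.
Check for roots in Z/2Z: g(0) = 0 → root; g(1) = 0 → root.
g(0) = 0, so (θ) divides g(θ); g is reducible.

No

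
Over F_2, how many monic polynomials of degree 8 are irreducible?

30

x^(2^8) − x is the product of all monic irreducibles of degree dividing 8; Möbius inversion gives N = (1/8) Σ μ(8/d)·2^d.
Divisors of 8: 1, 2, 4, 8; μ(8/d) for each: 0, 0, -1, 1.
Σ = − 2^4 + 2^8 = 240.
N = 240/8 = 30.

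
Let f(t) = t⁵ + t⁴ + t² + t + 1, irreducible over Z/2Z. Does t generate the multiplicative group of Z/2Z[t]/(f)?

Yes

|GF(2^5)^×| = 2^5 − 1 = 31. Prime factorization: 31 = 31.
f is primitive ⇔ t has order 31 in GF(2)[t]/(f), i.e. t^(31/q) ≠ 1 for each prime q | 31.
t^(1) mod f = t.
None equal 1, so t has full order 31; f is primitive.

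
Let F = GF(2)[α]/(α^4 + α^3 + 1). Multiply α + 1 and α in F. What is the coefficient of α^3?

0

Multiply in GF(2)[α]: (α + 1)·(α) = α^2 + α.
Reduced: α^2 + α.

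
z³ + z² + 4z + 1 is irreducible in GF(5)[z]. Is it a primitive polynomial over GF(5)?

Write f(z) = z³ + z² + 4z + 1.
|GF(5^3)^×| = 5^3 − 1 = 124. Prime factorization: 124 = 2^2·31.
f is primitive ⇔ z has order 124 in GF(5)[z]/(f), i.e. z^(124/q) ≠ 1 for each prime q | 124.
z^(62) mod f = 1
z^(4) mod f = 2z² + 3z + 1.
Since z^(62) = 1, the order of z divides 62 < 124; not primitive.

No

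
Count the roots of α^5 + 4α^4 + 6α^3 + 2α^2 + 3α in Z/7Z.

Write f(α) = α^5 + 4α^4 + 6α^3 + 2α^2 + 3α.
Evaluate at each of the 7 elements of Z/7Z:
f(0) = 0 → root; f(1) = 2; f(2) = 4; f(3) = 0 → root; f(4) = 5; f(5) = 0 → root; f(6) = 3.
Roots: {0, 3, 5}.

3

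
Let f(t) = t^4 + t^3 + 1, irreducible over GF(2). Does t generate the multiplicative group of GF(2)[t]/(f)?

|GF(2^4)^×| = 2^4 − 1 = 15. Prime factorization: 15 = 3·5.
f is primitive ⇔ t has order 15 in GF(2)[t]/(f), i.e. t^(15/q) ≠ 1 for each prime q | 15.
t^(5) mod f = t^3 + t + 1.
t^(3) mod f = t^3.
None equal 1, so t has full order 15; f is primitive.

Yes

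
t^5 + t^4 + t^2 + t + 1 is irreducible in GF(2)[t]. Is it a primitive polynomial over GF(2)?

Yes

Write f(t) = t^5 + t^4 + t^2 + t + 1.
|GF(2^5)^×| = 2^5 − 1 = 31. Prime factorization: 31 = 31.
f is primitive ⇔ t has order 31 in GF(2)[t]/(f), i.e. t^(31/q) ≠ 1 for each prime q | 31.
t^(1) mod f = t.
None equal 1, so t has full order 31; f is primitive.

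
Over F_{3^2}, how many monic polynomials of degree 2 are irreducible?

36

The number of monic irreducibles of degree 2 over GF(9) is (1/2)·Σ_{d∣2} μ(2/d) 9^d.
Divisors of 2: 1, 2; μ(2/d) for each: -1, 1.
Σ = − 9^1 + 9^2 = 72.
N = 72/2 = 36.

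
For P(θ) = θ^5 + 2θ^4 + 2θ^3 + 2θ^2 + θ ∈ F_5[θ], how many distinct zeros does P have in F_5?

Evaluate at each of the 5 elements of F_5:
P(0) = 0 → root; P(1) = 3; P(2) = 0 → root; P(3) = 0 → root; P(4) = 0 → root.
Roots: {0, 2, 3, 4}.

4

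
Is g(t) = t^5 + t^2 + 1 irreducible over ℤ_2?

Yes

Check for roots in ℤ_2: g(0) = 1; g(1) = 1.
No roots, so no linear factors.
Monic irreducibles of degree 2 over GF(2): t^2 + t + 1.
None of them divide g (all give nonzero remainder).
No irreducible factor of degree ≤ 2 exists, so g is irreducible over GF(2).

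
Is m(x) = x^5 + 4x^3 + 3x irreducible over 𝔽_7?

Check for roots in 𝔽_7: m(0) = 0 → root; m(1) = 1; m(2) = 0 → root; m(3) = 3; m(4) = 4; m(5) = 0 → root; m(6) = 6.
m(0) = 0, so (x) divides m(x); m is reducible.

No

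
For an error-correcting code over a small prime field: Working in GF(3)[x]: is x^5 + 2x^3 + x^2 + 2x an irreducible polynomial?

No

Write P(x) = x^5 + 2x^3 + x^2 + 2x.
Check for roots in GF(3): P(0) = 0 → root; P(1) = 0 → root; P(2) = 2.
P(0) = 0, so (x) divides P(x); P is reducible.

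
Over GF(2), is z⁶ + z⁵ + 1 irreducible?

Write g(z) = z⁶ + z⁵ + 1.
Check for roots in GF(2): g(0) = 1; g(1) = 1.
No roots, so no linear factors.
Monic irreducibles of degree 2 over GF(2): z² + z + 1.
None of them divide g (all give nonzero remainder).
Monic irreducibles of degree 3 over GF(2): z³ + z + 1, z³ + z² + 1.
None of them divide g (all give nonzero remainder).
No irreducible factor of degree ≤ 3 exists, so g is irreducible over GF(2).

Yes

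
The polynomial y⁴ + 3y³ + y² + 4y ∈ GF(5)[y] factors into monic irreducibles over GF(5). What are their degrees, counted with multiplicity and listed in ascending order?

1, 1, 2

Write h(y) = y⁴ + 3y³ + y² + 4y.
Roots in GF(5): h(0) = 0 → root; h(1) = 4; h(2) = 2; h(3) = 3; h(4) = 0 → root.
Linear factors from roots: (y), (y + 1).
Complete factorization: h(y) = (y)·(y + 1)·(y² + 2y + 4).
Factor degrees with multiplicity: 1 + 1 + 2 = 4.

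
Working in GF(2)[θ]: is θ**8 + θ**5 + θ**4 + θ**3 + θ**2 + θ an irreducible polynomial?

No

Write h(θ) = θ**8 + θ**5 + θ**4 + θ**3 + θ**2 + θ.
Check for roots in GF(2): h(0) = 0 → root; h(1) = 0 → root.
h(0) = 0, so (θ) divides h(θ); h is reducible.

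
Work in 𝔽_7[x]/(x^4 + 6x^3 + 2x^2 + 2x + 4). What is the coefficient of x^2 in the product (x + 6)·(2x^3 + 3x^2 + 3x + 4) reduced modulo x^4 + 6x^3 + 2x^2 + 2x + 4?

Multiply in 𝔽_7[x]: (x + 6)·(2x^3 + 3x^2 + 3x + 4) = 2x^4 + x^3 + x + 3.
Reduce using x^4 ≡ x^3 + 5x^2 + 5x + 3 (mod x^4 + 6x^3 + 2x^2 + 2x + 4).
Reduced: 3x^3 + 3x^2 + 4x + 2.

3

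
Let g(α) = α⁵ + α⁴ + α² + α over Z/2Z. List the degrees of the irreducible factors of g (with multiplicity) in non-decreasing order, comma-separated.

1, 1, 1, 2

Roots in Z/2Z: g(0) = 0 → root; g(1) = 0 → root.
Linear factors from roots: (α), (α + 1).
Complete factorization: g(α) = (α)·(α + 1)^2·(α² + α + 1).
Factor degrees with multiplicity: 1 + 1 + 1 + 2 = 5.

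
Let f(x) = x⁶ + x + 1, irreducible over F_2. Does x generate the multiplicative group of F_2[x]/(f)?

|GF(2^6)^×| = 2^6 − 1 = 63. Prime factorization: 63 = 3^2·7.
f is primitive ⇔ x has order 63 in GF(2)[x]/(f), i.e. x^(63/q) ≠ 1 for each prime q | 63.
x^(21) mod f = x⁵ + x⁴ + x³ + x + 1.
x^(9) mod f = x⁴ + x³.
None equal 1, so x has full order 63; f is primitive.

Yes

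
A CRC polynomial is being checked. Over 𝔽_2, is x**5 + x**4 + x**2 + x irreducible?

No

Write f(x) = x**5 + x**4 + x**2 + x.
Check for roots in 𝔽_2: f(0) = 0 → root; f(1) = 0 → root.
f(0) = 0, so (x) divides f(x); f is reducible.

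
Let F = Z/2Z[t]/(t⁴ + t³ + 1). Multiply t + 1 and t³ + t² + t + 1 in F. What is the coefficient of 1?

Multiply in Z/2Z[t]: (t + 1)·(t³ + t² + t + 1) = t⁴ + 1.
Reduce using t⁴ ≡ t³ + 1 (mod t⁴ + t³ + 1).
Reduced: t³.

0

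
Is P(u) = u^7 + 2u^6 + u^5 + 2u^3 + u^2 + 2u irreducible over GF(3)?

No

Check for roots in GF(3): P(0) = 0 → root; P(1) = 0 → root; P(2) = 0 → root.
P(0) = 0, so (u) divides P(u); P is reducible.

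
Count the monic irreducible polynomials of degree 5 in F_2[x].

6

Gauss's count: N_{2}(5) = (1/5) Σ_{d|5} μ(5/d)·2^d.
Divisors of 5: 1, 5; μ(5/d) for each: -1, 1.
Σ = − 2^1 + 2^5 = 30.
N = 30/5 = 6.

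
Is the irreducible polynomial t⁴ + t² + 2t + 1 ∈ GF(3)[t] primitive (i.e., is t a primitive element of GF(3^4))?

Write f(t) = t⁴ + t² + 2t + 1.
|GF(3^4)^×| = 3^4 − 1 = 80. Prime factorization: 80 = 2^4·5.
f is primitive ⇔ t has order 80 in GF(3)[t]/(f), i.e. t^(80/q) ≠ 1 for each prime q | 80.
t^(40) mod f = 1
t^(16) mod f = 2t³ + 2.
Since t^(40) = 1, the order of t divides 40 < 80; not primitive.

No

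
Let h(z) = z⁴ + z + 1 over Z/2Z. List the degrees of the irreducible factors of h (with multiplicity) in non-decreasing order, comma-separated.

Roots in Z/2Z: h(0) = 1; h(1) = 1.
Complete factorization: h(z) = (z⁴ + z + 1).
Factor degrees with multiplicity: 4 = 4.

4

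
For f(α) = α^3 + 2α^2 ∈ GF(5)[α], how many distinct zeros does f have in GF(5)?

Evaluate at each of the 5 elements of GF(5):
f(0) = 0 → root; f(1) = 3; f(2) = 1; f(3) = 0 → root; f(4) = 1.
Roots: {0, 3}.

2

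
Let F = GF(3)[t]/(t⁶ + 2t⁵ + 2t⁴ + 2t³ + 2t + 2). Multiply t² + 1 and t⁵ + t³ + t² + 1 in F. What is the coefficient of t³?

2

Multiply in GF(3)[t]: (t² + 1)·(t⁵ + t³ + t² + 1) = t⁷ + 2t⁵ + t⁴ + t³ + 2t² + 1.
Reduce using t⁶ ≡ t⁵ + t⁴ + t³ + t + 1 (mod t⁶ + 2t⁵ + 2t⁴ + 2t³ + 2t + 2).
Reduced: t⁵ + 2t³ + 2t + 2.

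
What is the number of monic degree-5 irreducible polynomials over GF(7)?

3360

x^(7^5) − x is the product of all monic irreducibles of degree dividing 5; Möbius inversion gives N = (1/5) Σ μ(5/d)·7^d.
Divisors of 5: 1, 5; μ(5/d) for each: -1, 1.
Σ = − 7^1 + 7^5 = 16800.
N = 16800/5 = 3360.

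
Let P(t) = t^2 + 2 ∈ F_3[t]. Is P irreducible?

No

Check for roots in F_3: P(0) = 2; P(1) = 0 → root; P(2) = 0 → root.
P(1) = 0, so (t − 1) divides P(t); P is reducible.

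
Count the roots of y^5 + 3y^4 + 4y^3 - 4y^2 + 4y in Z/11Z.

2

Write g(y) = y^5 + 3y^4 + 4y^3 - 4y^2 + 4y.
Evaluate at each of the 11 elements of Z/11Z:
g(0) = 0 → root; g(1) = 8; g(2) = 5; g(3) = 9; g(4) = 9; g(5) = 8; g(6) = 0 → root; g(7) = 2; g(8) = 9; g(9) = 4; g(10) = 1.
Roots: {0, 6}.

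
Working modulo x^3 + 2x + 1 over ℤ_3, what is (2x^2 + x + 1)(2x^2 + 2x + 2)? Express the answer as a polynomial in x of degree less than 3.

Multiply in ℤ_3[x]: (2x^2 + x + 1)·(2x^2 + 2x + 2) = x^4 + 2x^2 + x + 2.
Reduce using x^3 ≡ x + 2 (mod x^3 + 2x + 1).
Reduced: 2.

2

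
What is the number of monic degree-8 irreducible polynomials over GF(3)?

By the necklace-counting formula, N_3(8) = (1/8) Σ_{d|8} μ(8/d)·3^d.
Divisors of 8: 1, 2, 4, 8; μ(8/d) for each: 0, 0, -1, 1.
Σ = − 3^4 + 3^8 = 6480.
N = 6480/8 = 810.

810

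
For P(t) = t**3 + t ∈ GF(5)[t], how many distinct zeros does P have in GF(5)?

Evaluate at each of the 5 elements of GF(5):
P(0) = 0 → root; P(1) = 2; P(2) = 0 → root; P(3) = 0 → root; P(4) = 3.
Roots: {0, 2, 3}.

3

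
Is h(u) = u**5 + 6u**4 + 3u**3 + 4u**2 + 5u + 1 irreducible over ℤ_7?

Check for roots in ℤ_7: h(0) = 1; h(1) = 6; h(2) = 4; h(3) = 1; h(4) = 2; h(5) = 5; h(6) = 2.
No roots, so no linear factors.
Degree-2 irreducible divisors: test the 21 monic irreducibles of degree 2 over GF(7).
None of them divide h (all give nonzero remainder).
No irreducible factor of degree ≤ 2 exists, so h is irreducible over GF(7).

Yes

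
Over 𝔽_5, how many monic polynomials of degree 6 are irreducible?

2580

Gauss's count: N_{5}(6) = (1/6) Σ_{d|6} μ(6/d)·5^d.
Divisors of 6: 1, 2, 3, 6; μ(6/d) for each: 1, -1, -1, 1.
Σ = 5^1 − 5^2 − 5^3 + 5^6 = 15480.
N = 15480/6 = 2580.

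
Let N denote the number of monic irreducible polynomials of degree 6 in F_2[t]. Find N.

The number of monic irreducibles of degree 6 over GF(2) is (1/6)·Σ_{d∣6} μ(6/d) 2^d.
Divisors of 6: 1, 2, 3, 6; μ(6/d) for each: 1, -1, -1, 1.
Σ = 2^1 − 2^2 − 2^3 + 2^6 = 54.
N = 54/6 = 9.

9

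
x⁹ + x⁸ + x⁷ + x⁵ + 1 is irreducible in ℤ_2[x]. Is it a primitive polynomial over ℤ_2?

No

Write f(x) = x⁹ + x⁸ + x⁷ + x⁵ + 1.
|GF(2^9)^×| = 2^9 − 1 = 511. Prime factorization: 511 = 7·73.
f is primitive ⇔ x has order 511 in GF(2)[x]/(f), i.e. x^(511/q) ≠ 1 for each prime q | 511.
x^(73) mod f = 1
x^(7) mod f = x⁷.
Since x^(73) = 1, the order of x divides 73 < 511; not primitive.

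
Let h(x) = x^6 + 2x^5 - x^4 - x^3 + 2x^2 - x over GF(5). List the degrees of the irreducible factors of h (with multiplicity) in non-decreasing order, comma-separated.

1, 1, 1, 3

Roots in GF(5): h(0) = 0 → root; h(1) = 2; h(2) = 0 → root; h(3) = 2; h(4) = 2.
Linear factors from roots: (x), (x - 2).
Complete factorization: h(x) = (x)·(x - 2)^2·(x^3 + x^2 - x + 1).
Factor degrees with multiplicity: 1 + 1 + 1 + 3 = 6.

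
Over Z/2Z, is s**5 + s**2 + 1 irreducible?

Yes

Write f(s) = s**5 + s**2 + 1.
Check for roots in Z/2Z: f(0) = 1; f(1) = 1.
No roots, so no linear factors.
Monic irreducibles of degree 2 over GF(2): s**2 + s + 1.
None of them divide f (all give nonzero remainder).
No irreducible factor of degree ≤ 2 exists, so f is irreducible over GF(2).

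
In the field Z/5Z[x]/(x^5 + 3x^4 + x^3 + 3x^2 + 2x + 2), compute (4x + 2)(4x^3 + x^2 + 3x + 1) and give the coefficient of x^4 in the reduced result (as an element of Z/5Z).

1

Multiply in Z/5Z[x]: (4x + 2)·(4x^3 + x^2 + 3x + 1) = x^4 + 2x^3 + 4x^2 + 2.
Reduced: x^4 + 2x^3 + 4x^2 + 2.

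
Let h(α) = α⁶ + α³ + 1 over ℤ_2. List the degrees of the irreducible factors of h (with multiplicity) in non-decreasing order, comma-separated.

Roots in ℤ_2: h(0) = 1; h(1) = 1.
Complete factorization: h(α) = (α⁶ + α³ + 1).
Factor degrees with multiplicity: 6 = 6.

6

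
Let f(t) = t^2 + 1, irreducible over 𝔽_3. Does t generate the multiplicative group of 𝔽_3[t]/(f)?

No

|GF(3^2)^×| = 3^2 − 1 = 8. Prime factorization: 8 = 2^3.
f is primitive ⇔ t has order 8 in GF(3)[t]/(f), i.e. t^(8/q) ≠ 1 for each prime q | 8.
t^(4) mod f = 1
Since t^(4) = 1, the order of t divides 4 < 8; not primitive.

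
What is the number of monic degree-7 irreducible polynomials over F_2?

18

By the necklace-counting formula, N_2(7) = (1/7) Σ_{d|7} μ(7/d)·2^d.
Divisors of 7: 1, 7; μ(7/d) for each: -1, 1.
Σ = − 2^1 + 2^7 = 126.
N = 126/7 = 18.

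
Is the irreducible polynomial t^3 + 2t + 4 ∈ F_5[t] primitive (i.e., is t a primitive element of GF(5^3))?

Write f(t) = t^3 + 2t + 4.
|GF(5^3)^×| = 5^3 − 1 = 124. Prime factorization: 124 = 2^2·31.
f is primitive ⇔ t has order 124 in GF(5)[t]/(f), i.e. t^(124/q) ≠ 1 for each prime q | 124.
t^(62) mod f = 1
t^(4) mod f = 3t^2 + t.
Since t^(62) = 1, the order of t divides 62 < 124; not primitive.

No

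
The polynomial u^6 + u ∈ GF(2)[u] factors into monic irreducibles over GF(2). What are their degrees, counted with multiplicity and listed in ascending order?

Write h(u) = u^6 + u.
Roots in GF(2): h(0) = 0 → root; h(1) = 0 → root.
Linear factors from roots: (u), (u + 1).
Complete factorization: h(u) = (u)·(u + 1)·(u^4 + u^3 + u^2 + u + 1).
Factor degrees with multiplicity: 1 + 1 + 4 = 6.

1, 1, 4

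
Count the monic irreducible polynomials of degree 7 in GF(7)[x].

The number of monic irreducibles of degree 7 over GF(7) is (1/7)·Σ_{d∣7} μ(7/d) 7^d.
Divisors of 7: 1, 7; μ(7/d) for each: -1, 1.
Σ = − 7^1 + 7^7 = 823536.
N = 823536/7 = 117648.

117648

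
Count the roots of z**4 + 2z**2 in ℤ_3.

3

Write g(z) = z**4 + 2z**2.
Evaluate at each of the 3 elements of ℤ_3:
g(0) = 0 → root; g(1) = 0 → root; g(2) = 0 → root.
Roots: {0, 1, 2}.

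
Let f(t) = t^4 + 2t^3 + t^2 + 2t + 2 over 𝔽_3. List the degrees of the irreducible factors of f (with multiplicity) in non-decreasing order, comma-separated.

Roots in 𝔽_3: f(0) = 2; f(1) = 2; f(2) = 0 → root.
Linear factors from roots: (t + 1).
Complete factorization: f(t) = (t + 1)·(t^3 + t^2 + 2).
Factor degrees with multiplicity: 1 + 3 = 4.

1, 3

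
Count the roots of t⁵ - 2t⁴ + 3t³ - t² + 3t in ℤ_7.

Write h(t) = t⁵ - 2t⁴ + 3t³ - t² + 3t.
Evaluate at each of the 7 elements of ℤ_7:
h(0) = 0 → root; h(1) = 4; h(2) = 5; h(3) = 1; h(4) = 0 → root; h(5) = 0 → root; h(6) = 4.
Roots: {0, 4, 5}.

3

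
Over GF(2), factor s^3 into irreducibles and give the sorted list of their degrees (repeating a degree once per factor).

Write f(s) = s^3.
Roots in GF(2): f(0) = 0 → root; f(1) = 1.
Linear factors from roots: (s).
Complete factorization: f(s) = (s)^3.
Factor degrees with multiplicity: 1 + 1 + 1 = 3.

1, 1, 1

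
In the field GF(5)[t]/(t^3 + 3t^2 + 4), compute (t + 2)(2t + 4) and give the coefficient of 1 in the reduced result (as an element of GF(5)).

Multiply in GF(5)[t]: (t + 2)·(2t + 4) = 2t^2 + 3t + 3.
Reduced: 2t^2 + 3t + 3.

3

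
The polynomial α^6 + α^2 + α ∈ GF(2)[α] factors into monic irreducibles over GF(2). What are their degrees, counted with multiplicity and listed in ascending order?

Write h(α) = α^6 + α^2 + α.
Roots in GF(2): h(0) = 0 → root; h(1) = 1.
Linear factors from roots: (α).
Complete factorization: h(α) = (α)·(α^2 + α + 1)·(α^3 + α^2 + 1).
Factor degrees with multiplicity: 1 + 2 + 3 = 6.

1, 2, 3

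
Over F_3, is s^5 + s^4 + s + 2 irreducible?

Yes

Write P(s) = s^5 + s^4 + s + 2.
Check for roots in F_3: P(0) = 2; P(1) = 2; P(2) = 1.
No roots, so no linear factors.
Monic irreducibles of degree 2 over GF(3): s^2 + 1, s^2 + s + 2, s^2 + 2s + 2.
None of them divide P (all give nonzero remainder).
No irreducible factor of degree ≤ 2 exists, so P is irreducible over GF(3).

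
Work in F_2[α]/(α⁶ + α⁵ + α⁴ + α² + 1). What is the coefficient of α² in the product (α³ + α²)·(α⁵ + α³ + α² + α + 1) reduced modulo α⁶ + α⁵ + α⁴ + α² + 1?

0

Multiply in F_2[α]: (α³ + α²)·(α⁵ + α³ + α² + α + 1) = α⁸ + α⁷ + α⁶ + α².
Reduce using α⁶ ≡ α⁵ + α⁴ + α² + 1 (mod α⁶ + α⁵ + α⁴ + α² + 1).
Reduced: α⁴.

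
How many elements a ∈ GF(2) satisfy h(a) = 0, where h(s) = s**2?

Evaluate at each of the 2 elements of GF(2):
h(0) = 0 → root; h(1) = 1.
Roots: {0}.

1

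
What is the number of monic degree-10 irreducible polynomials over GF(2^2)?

The number of monic irreducibles of degree 10 over GF(4) is (1/10)·Σ_{d∣10} μ(10/d) 4^d.
Divisors of 10: 1, 2, 5, 10; μ(10/d) for each: 1, -1, -1, 1.
Σ = 4^1 − 4^2 − 4^5 + 4^10 = 1047540.
N = 1047540/10 = 104754.

104754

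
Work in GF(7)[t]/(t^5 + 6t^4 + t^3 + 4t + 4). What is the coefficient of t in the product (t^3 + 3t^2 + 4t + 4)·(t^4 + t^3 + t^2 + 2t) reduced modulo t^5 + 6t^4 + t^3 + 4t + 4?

Multiply in GF(7)[t]: (t^3 + 3t^2 + 4t + 4)·(t^4 + t^3 + t^2 + 2t) = t^7 + 4t^6 + t^5 + 6t^4 + 5t^2 + t.
Reduce using t^5 ≡ t^4 + 6t^3 + 3t + 3 (mod t^5 + 6t^4 + t^3 + 4t + 4).
Reduced: 6t^4 + 5t^3 + 2t^2 + 3t + 1.

3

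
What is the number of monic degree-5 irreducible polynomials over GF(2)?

x^(2^5) − x is the product of all monic irreducibles of degree dividing 5; Möbius inversion gives N = (1/5) Σ μ(5/d)·2^d.
Divisors of 5: 1, 5; μ(5/d) for each: -1, 1.
Σ = − 2^1 + 2^5 = 30.
N = 30/5 = 6.

6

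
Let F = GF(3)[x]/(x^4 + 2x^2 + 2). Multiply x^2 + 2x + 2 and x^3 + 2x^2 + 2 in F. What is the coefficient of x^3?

Multiply in GF(3)[x]: (x^2 + 2x + 2)·(x^3 + 2x^2 + 2) = x^5 + x^4 + x + 1.
Reduce using x^4 ≡ x^2 + 1 (mod x^4 + 2x^2 + 2).
Reduced: x^3 + x^2 + 2x + 2.

1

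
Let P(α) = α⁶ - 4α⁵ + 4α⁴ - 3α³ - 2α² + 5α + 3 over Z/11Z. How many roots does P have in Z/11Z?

1

Evaluate at each of the 11 elements of Z/11Z:
P(0) = 3; P(1) = 4; P(2) = 3; P(3) = 0 → root; P(4) = 9; P(5) = 3; P(6) = 7; P(7) = 9; P(8) = 8; P(9) = 1; P(10) = 8.
Roots: {3}.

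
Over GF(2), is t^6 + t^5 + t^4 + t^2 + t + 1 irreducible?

No

Write h(t) = t^6 + t^5 + t^4 + t^2 + t + 1.
Check for roots in GF(2): h(0) = 1; h(1) = 0 → root.
h(1) = 0, so (t − 1) divides h(t); h is reducible.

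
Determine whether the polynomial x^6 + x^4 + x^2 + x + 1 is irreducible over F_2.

Write m(x) = x^6 + x^4 + x^2 + x + 1.
Check for roots in F_2: m(0) = 1; m(1) = 1.
No roots, so no linear factors.
Monic irreducibles of degree 2 over GF(2): x^2 + x + 1.
None of them divide m (all give nonzero remainder).
Monic irreducibles of degree 3 over GF(2): x^3 + x + 1, x^3 + x^2 + 1.
None of them divide m (all give nonzero remainder).
No irreducible factor of degree ≤ 3 exists, so m is irreducible over GF(2).

Yes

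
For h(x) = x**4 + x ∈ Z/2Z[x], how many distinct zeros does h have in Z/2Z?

2

Evaluate at each of the 2 elements of Z/2Z:
h(0) = 0 → root; h(1) = 0 → root.
Roots: {0, 1}.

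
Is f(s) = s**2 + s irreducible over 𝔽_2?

Check for roots in 𝔽_2: f(0) = 0 → root; f(1) = 0 → root.
f(0) = 0, so (s) divides f(s); f is reducible.

No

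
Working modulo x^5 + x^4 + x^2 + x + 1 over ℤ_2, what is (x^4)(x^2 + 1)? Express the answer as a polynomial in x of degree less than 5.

Multiply in ℤ_2[x]: (x^4)·(x^2 + 1) = x^6 + x^4.
Reduce using x^5 ≡ x^4 + x^2 + x + 1 (mod x^5 + x^4 + x^2 + x + 1).
Reduced: x^3 + 1.

x^3 + 1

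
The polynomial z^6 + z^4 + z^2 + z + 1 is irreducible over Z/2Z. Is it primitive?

No

Write f(z) = z^6 + z^4 + z^2 + z + 1.
|GF(2^6)^×| = 2^6 − 1 = 63. Prime factorization: 63 = 3^2·7.
f is primitive ⇔ z has order 63 in GF(2)[z]/(f), i.e. z^(63/q) ≠ 1 for each prime q | 63.
z^(21) mod f = 1
z^(9) mod f = z^4 + z^2 + z.
Since z^(21) = 1, the order of z divides 21 < 63; not primitive.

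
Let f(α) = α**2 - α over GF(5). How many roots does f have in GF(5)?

Evaluate at each of the 5 elements of GF(5):
f(0) = 0 → root; f(1) = 0 → root; f(2) = 2; f(3) = 1; f(4) = 2.
Roots: {0, 1}.

2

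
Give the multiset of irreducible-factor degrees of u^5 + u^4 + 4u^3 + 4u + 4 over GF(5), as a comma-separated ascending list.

Write g(u) = u^5 + u^4 + 4u^3 + 4u + 4.
Roots in GF(5): g(0) = 4; g(1) = 4; g(2) = 2; g(3) = 3; g(4) = 1.
Complete factorization: g(u) = (u^5 + u^4 + 4u^3 + 4u + 4).
Factor degrees with multiplicity: 5 = 5.

5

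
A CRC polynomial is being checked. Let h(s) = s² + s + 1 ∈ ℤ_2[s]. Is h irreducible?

Yes

Check for roots in ℤ_2: h(0) = 1; h(1) = 1.
No roots. A degree-2 polynomial over a field with no linear factor is irreducible.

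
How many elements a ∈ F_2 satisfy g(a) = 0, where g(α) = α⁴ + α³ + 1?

0

Evaluate at each of the 2 elements of F_2:
g(0) = 1; g(1) = 1.
No element is a root.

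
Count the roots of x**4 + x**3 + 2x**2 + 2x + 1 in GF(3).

0

Write f(x) = x**4 + x**3 + 2x**2 + 2x + 1.
Evaluate at each of the 3 elements of GF(3):
f(0) = 1; f(1) = 1; f(2) = 1.
No element is a root.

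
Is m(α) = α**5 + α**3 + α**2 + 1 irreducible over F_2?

No

Check for roots in F_2: m(0) = 1; m(1) = 0 → root.
m(1) = 0, so (α − 1) divides m(α); m is reducible.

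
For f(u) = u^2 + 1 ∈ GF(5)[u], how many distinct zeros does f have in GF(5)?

2

Evaluate at each of the 5 elements of GF(5):
f(0) = 1; f(1) = 2; f(2) = 0 → root; f(3) = 0 → root; f(4) = 2.
Roots: {2, 3}.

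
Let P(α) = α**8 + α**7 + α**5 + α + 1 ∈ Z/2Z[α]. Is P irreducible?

Check for roots in Z/2Z: P(0) = 1; P(1) = 1.
No roots, so no linear factors.
Monic irreducibles of degree 2 over GF(2): α**2 + α + 1.
None of them divide P (all give nonzero remainder).
Monic irreducibles of degree 3 over GF(2): α**3 + α + 1, α**3 + α**2 + 1.
None of them divide P (all give nonzero remainder).
Monic irreducibles of degree 4 over GF(2): α**4 + α + 1, α**4 + α**3 + 1, α**4 + α**3 + α**2 + α + 1.
None of them divide P (all give nonzero remainder).
No irreducible factor of degree ≤ 4 exists, so P is irreducible over GF(2).

Yes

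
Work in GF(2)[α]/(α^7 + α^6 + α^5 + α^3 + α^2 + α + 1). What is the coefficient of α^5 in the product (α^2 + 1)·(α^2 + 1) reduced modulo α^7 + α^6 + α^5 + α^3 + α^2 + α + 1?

0

Multiply in GF(2)[α]: (α^2 + 1)·(α^2 + 1) = α^4 + 1.
Reduced: α^4 + 1.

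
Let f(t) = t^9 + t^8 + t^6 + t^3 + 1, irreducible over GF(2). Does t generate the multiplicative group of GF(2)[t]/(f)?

|GF(2^9)^×| = 2^9 − 1 = 511. Prime factorization: 511 = 7·73.
f is primitive ⇔ t has order 511 in GF(2)[t]/(f), i.e. t^(511/q) ≠ 1 for each prime q | 511.
t^(73) mod f = 1
t^(7) mod f = t^7.
Since t^(73) = 1, the order of t divides 73 < 511; not primitive.

No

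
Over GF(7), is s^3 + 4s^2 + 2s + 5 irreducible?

Yes

Write m(s) = s^3 + 4s^2 + 2s + 5.
Check for roots in GF(7): m(0) = 5; m(1) = 5; m(2) = 5; m(3) = 4; m(4) = 1; m(5) = 2; m(6) = 6.
No roots. A degree-3 polynomial over a field with no linear factor is irreducible.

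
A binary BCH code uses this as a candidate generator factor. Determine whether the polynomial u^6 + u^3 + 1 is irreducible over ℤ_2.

Write h(u) = u^6 + u^3 + 1.
Check for roots in ℤ_2: h(0) = 1; h(1) = 1.
No roots, so no linear factors.
Monic irreducibles of degree 2 over GF(2): u^2 + u + 1.
None of them divide h (all give nonzero remainder).
Monic irreducibles of degree 3 over GF(2): u^3 + u + 1, u^3 + u^2 + 1.
None of them divide h (all give nonzero remainder).
No irreducible factor of degree ≤ 3 exists, so h is irreducible over GF(2).

Yes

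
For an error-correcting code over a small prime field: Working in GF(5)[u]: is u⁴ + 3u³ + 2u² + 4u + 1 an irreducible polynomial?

Write g(u) = u⁴ + 3u³ + 2u² + 4u + 1.
Check for roots in GF(5): g(0) = 1; g(1) = 1; g(2) = 2; g(3) = 3; g(4) = 2.
No roots, so no linear factors.
Degree-2 irreducible divisors: test the 10 monic irreducibles of degree 2 over GF(5).
None of them divide g (all give nonzero remainder).
No irreducible factor of degree ≤ 2 exists, so g is irreducible over GF(5).

Yes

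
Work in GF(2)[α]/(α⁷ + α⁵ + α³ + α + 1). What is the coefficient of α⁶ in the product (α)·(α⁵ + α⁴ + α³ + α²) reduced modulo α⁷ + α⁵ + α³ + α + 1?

Multiply in GF(2)[α]: (α)·(α⁵ + α⁴ + α³ + α²) = α⁶ + α⁵ + α⁴ + α³.
Reduced: α⁶ + α⁵ + α⁴ + α³.

1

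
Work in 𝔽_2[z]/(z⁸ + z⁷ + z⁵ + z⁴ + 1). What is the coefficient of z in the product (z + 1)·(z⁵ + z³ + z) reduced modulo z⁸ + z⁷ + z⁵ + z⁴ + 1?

Multiply in 𝔽_2[z]: (z + 1)·(z⁵ + z³ + z) = z⁶ + z⁵ + z⁴ + z³ + z² + z.
Reduced: z⁶ + z⁵ + z⁴ + z³ + z² + z.

1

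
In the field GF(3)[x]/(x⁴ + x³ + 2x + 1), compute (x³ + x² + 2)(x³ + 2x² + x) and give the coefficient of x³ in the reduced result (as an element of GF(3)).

Multiply in GF(3)[x]: (x³ + x² + 2)·(x³ + 2x² + x) = x⁶ + x² + 2x.
Reduce using x⁴ ≡ 2x³ + x + 2 (mod x⁴ + x³ + 2x + 1).
Reduced: 2x² + x + 2.

0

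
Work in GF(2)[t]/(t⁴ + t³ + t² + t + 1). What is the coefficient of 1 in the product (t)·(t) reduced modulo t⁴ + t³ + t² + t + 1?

0

Multiply in GF(2)[t]: (t)·(t) = t².
Reduced: t².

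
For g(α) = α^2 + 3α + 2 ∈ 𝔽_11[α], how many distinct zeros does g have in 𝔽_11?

2

Evaluate at each of the 11 elements of 𝔽_11:
g(0) = 2; g(1) = 6; g(2) = 1; g(3) = 9; g(4) = 8; g(5) = 9; g(6) = 1; g(7) = 6; g(8) = 2; g(9) = 0 → root; g(10) = 0 → root.
Roots: {9, 10}.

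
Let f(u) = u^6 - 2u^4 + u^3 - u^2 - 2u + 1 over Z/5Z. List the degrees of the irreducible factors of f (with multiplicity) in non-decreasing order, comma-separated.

Roots in Z/5Z: f(0) = 1; f(1) = 3; f(2) = 3; f(3) = 0 → root; f(4) = 0 → root.
Linear factors from roots: (u + 2), (u + 1).
Complete factorization: f(u) = (u + 2)·(u + 1)^2·(u^3 + u^2 - u - 2).
Factor degrees with multiplicity: 1 + 1 + 1 + 3 = 6.

1, 1, 1, 3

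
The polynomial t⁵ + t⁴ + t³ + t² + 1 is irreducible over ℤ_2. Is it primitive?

Write f(t) = t⁵ + t⁴ + t³ + t² + 1.
|GF(2^5)^×| = 2^5 − 1 = 31. Prime factorization: 31 = 31.
f is primitive ⇔ t has order 31 in GF(2)[t]/(f), i.e. t^(31/q) ≠ 1 for each prime q | 31.
t^(1) mod f = t.
None equal 1, so t has full order 31; f is primitive.

Yes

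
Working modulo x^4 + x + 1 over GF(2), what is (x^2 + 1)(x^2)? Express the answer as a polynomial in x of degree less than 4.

x^2 + x + 1

Multiply in GF(2)[x]: (x^2 + 1)·(x^2) = x^4 + x^2.
Reduce using x^4 ≡ x + 1 (mod x^4 + x + 1).
Reduced: x^2 + x + 1.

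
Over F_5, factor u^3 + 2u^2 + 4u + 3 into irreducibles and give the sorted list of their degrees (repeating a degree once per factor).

Write f(u) = u^3 + 2u^2 + 4u + 3.
Roots in F_5: f(0) = 3; f(1) = 0 → root; f(2) = 2; f(3) = 0 → root; f(4) = 0 → root.
Linear factors from roots: (u + 4), (u + 2), (u + 1).
Complete factorization: f(u) = (u + 1)·(u + 2)·(u + 4).
Factor degrees with multiplicity: 1 + 1 + 1 = 3.

1, 1, 1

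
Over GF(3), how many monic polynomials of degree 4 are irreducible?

Gauss's count: N_{3}(4) = (1/4) Σ_{d|4} μ(4/d)·3^d.
Divisors of 4: 1, 2, 4; μ(4/d) for each: 0, -1, 1.
Σ = − 3^2 + 3^4 = 72.
N = 72/4 = 18.

18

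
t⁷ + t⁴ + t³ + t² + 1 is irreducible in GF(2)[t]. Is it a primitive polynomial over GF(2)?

Write f(t) = t⁷ + t⁴ + t³ + t² + 1.
|GF(2^7)^×| = 2^7 − 1 = 127. Prime factorization: 127 = 127.
f is primitive ⇔ t has order 127 in GF(2)[t]/(f), i.e. t^(127/q) ≠ 1 for each prime q | 127.
t^(1) mod f = t.
None equal 1, so t has full order 127; f is primitive.

Yes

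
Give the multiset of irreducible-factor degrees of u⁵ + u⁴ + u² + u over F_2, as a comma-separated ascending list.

Write g(u) = u⁵ + u⁴ + u² + u.
Roots in F_2: g(0) = 0 → root; g(1) = 0 → root.
Linear factors from roots: (u), (u + 1).
Complete factorization: g(u) = (u)·(u + 1)^2·(u² + u + 1).
Factor degrees with multiplicity: 1 + 1 + 1 + 2 = 5.

1, 1, 1, 2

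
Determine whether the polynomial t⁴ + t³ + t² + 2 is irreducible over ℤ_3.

Write m(t) = t⁴ + t³ + t² + 2.
Check for roots in ℤ_3: m(0) = 2; m(1) = 2; m(2) = 0 → root.
m(2) = 0, so (t − 2) divides m(t); m is reducible.

No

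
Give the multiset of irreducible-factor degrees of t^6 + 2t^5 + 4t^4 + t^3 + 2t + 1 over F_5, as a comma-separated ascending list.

1, 2, 3

Write h(t) = t^6 + 2t^5 + 4t^4 + t^3 + 2t + 1.
Roots in F_5: h(0) = 1; h(1) = 1; h(2) = 0 → root; h(3) = 3; h(4) = 1.
Linear factors from roots: (t + 3).
Complete factorization: h(t) = (t + 3)·(t^2 + 3t + 3)·(t^3 + t^2 + t + 4).
Factor degrees with multiplicity: 1 + 2 + 3 = 6.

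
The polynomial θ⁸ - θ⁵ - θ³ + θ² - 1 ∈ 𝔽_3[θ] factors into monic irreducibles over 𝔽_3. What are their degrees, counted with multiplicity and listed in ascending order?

1, 1, 1, 2, 3

Write g(θ) = θ⁸ - θ⁵ - θ³ + θ² - 1.
Roots in 𝔽_3: g(0) = 2; g(1) = 2; g(2) = 0 → root.
Linear factors from roots: (θ + 1).
Complete factorization: g(θ) = (θ + 1)^3·(θ² - θ - 1)·(θ³ + θ² - θ + 1).
Factor degrees with multiplicity: 1 + 1 + 1 + 2 + 3 = 8.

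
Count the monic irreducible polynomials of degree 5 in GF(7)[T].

x^(7^5) − x is the product of all monic irreducibles of degree dividing 5; Möbius inversion gives N = (1/5) Σ μ(5/d)·7^d.
Divisors of 5: 1, 5; μ(5/d) for each: -1, 1.
Σ = − 7^1 + 7^5 = 16800.
N = 16800/5 = 3360.

3360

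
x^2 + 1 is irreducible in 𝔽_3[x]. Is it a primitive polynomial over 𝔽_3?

Write f(x) = x^2 + 1.
|GF(3^2)^×| = 3^2 − 1 = 8. Prime factorization: 8 = 2^3.
f is primitive ⇔ x has order 8 in GF(3)[x]/(f), i.e. x^(8/q) ≠ 1 for each prime q | 8.
x^(4) mod f = 1
Since x^(4) = 1, the order of x divides 4 < 8; not primitive.

No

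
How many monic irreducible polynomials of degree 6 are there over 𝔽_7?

19544

Gauss's count: N_{7}(6) = (1/6) Σ_{d|6} μ(6/d)·7^d.
Divisors of 6: 1, 2, 3, 6; μ(6/d) for each: 1, -1, -1, 1.
Σ = 7^1 − 7^2 − 7^3 + 7^6 = 117264.
N = 117264/6 = 19544.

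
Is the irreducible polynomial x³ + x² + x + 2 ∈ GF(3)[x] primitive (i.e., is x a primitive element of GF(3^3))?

Write f(x) = x³ + x² + x + 2.
|GF(3^3)^×| = 3^3 − 1 = 26. Prime factorization: 26 = 2·13.
f is primitive ⇔ x has order 26 in GF(3)[x]/(f), i.e. x^(26/q) ≠ 1 for each prime q | 26.
x^(13) mod f = 1
x^(2) mod f = x².
Since x^(13) = 1, the order of x divides 13 < 26; not primitive.

No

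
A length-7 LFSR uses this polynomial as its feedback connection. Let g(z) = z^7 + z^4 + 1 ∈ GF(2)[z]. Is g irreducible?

Yes

Check for roots in GF(2): g(0) = 1; g(1) = 1.
No roots, so no linear factors.
Monic irreducibles of degree 2 over GF(2): z^2 + z + 1.
None of them divide g (all give nonzero remainder).
Monic irreducibles of degree 3 over GF(2): z^3 + z + 1, z^3 + z^2 + 1.
None of them divide g (all give nonzero remainder).
No irreducible factor of degree ≤ 3 exists, so g is irreducible over GF(2).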